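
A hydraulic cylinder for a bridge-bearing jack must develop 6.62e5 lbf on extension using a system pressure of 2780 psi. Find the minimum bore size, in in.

D ≈ 17.4 in

Extension force acts on the full piston face: F = P × (π/4)D².
D = √(4F / (πP)) = √(4 × 6.62e5 lbf / (π × 2780 psi))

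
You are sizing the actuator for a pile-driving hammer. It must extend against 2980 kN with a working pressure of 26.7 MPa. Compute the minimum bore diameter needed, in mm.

D ≈ 377 mm

Extension force acts on the full piston face: F = P × (π/4)D².
D = √(4F / (πP)) = √(4 × 2980 kN / (π × 26.7 MPa))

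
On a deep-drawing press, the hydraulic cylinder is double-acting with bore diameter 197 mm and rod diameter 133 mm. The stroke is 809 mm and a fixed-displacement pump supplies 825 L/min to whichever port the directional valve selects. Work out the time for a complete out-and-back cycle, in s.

Cap-side area A_cap = π/4 × (197 mm)² = 30480 mm^2
Rod-side annular area A_ann = π/4 × (197² − 133²) = 16590 mm^2
t_ext = A_cap·L/Q = 1.793 s
t_ret = A_ann·L/Q = 0.9760 s
t_cycle = t_ext + t_ret

t ≈ 2.77 s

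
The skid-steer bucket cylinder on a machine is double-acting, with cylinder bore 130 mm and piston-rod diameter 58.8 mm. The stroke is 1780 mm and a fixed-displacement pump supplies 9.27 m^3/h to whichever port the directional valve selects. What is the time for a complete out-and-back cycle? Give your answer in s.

t ≈ 16.5 s

Cap-side area A_cap = π/4 × (130 mm)² = 13270 mm^2
Rod-side annular area A_ann = π/4 × (130² − 58.8²) = 10560 mm^2
t_ext = A_cap·L/Q = 9.175 s
t_ret = A_ann·L/Q = 7.298 s
t_cycle = t_ext + t_ret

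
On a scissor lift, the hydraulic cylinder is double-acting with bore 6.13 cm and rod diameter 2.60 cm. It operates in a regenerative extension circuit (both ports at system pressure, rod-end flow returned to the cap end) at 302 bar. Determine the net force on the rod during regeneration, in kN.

F ≈ 16.0 kN

With equal pressure on both faces, forces on the annular region cancel; the net push is pressure × rod cross-section.
Rod cross-section A_rod = π/4 × (2.60 cm)² = 5.309 cm^2
F = P × A_rod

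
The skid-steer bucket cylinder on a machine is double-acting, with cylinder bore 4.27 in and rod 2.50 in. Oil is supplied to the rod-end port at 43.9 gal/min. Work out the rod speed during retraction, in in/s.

v ≈ 18.0 in/s

Rod-side annular area A_ann = π/4 × (4.27² − 2.50²) = 9.411 in^2
Flow into the rod-end port fills the annular volume.
v = Q / A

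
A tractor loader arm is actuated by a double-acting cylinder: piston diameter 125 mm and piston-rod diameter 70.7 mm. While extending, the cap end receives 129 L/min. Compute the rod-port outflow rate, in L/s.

Cap-side area A_cap = π/4 × (125 mm)² = 12270 mm^2
Rod-side annular area A_ann = π/4 × (125² − 70.7²) = 8346 mm^2
Piston speed v = Q_in/A_cap; rod-end outflow Q_out = v × A_ann = Q_in × A_ann/A_cap.

Q_out ≈ 1.46 L/s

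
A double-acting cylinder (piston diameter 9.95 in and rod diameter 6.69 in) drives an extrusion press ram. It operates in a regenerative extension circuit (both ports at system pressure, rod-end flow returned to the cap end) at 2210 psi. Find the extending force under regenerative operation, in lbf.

F ≈ 77700 lbf

With equal pressure on both faces, forces on the annular region cancel; the net push is pressure × rod cross-section.
Rod cross-section A_rod = π/4 × (6.69 in)² = 35.15 in^2
F = P × A_rod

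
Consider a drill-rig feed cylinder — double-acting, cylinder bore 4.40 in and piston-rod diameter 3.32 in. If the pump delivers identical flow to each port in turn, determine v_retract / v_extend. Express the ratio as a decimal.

Cap-side area A_cap = π/4 × (4.40 in)² = 15.21 in^2
Rod-side annular area A_ann = π/4 × (4.40² − 3.32²) = 6.548 in^2
For equal Q, v ∝ 1/A, so v_ret/v_ext = A_cap/A_ann.

v_ret/v_ext ≈ 2.32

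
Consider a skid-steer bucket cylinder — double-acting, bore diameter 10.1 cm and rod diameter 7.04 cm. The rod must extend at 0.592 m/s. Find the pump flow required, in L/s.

Q ≈ 4.74 L/s

Cap-side area A_cap = π/4 × (10.1 cm)² = 80.12 cm^2
Q = A × v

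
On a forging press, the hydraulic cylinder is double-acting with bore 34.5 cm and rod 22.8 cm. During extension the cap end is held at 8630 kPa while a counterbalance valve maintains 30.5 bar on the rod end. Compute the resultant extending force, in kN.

F ≈ 646 kN

Cap-side area A_cap = π/4 × (34.5 cm)² = 934.8 cm^2
Rod-side annular area A_ann = π/4 × (34.5² − 22.8²) = 526.5 cm^2
Net thrust = P_cap·A_cap − P_rod·A_ann = 806.7 kN − 160.6 kN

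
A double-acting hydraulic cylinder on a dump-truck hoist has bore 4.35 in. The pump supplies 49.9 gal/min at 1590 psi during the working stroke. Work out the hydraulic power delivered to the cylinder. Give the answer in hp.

W ≈ 46.3 hp

Hydraulic power = P × Q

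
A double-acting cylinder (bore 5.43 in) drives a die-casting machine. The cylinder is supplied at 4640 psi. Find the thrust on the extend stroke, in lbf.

F ≈ 1.07e5 lbf

Cap-side area A_cap = π/4 × (5.43 in)² = 23.16 in^2
F = P × A_cap = 4640 psi × A_cap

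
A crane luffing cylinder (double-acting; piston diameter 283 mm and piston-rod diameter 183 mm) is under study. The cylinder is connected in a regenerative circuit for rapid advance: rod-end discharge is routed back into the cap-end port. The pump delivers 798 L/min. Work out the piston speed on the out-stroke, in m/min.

In regeneration the rod-end outflow joins the pump flow into the cap end, so the net volume the pump must supply per unit advance equals the rod cross-section area.
Rod cross-section A_rod = π/4 × (183 mm)² = 26300 mm^2
v = Q_pump / A_rod

v ≈ 30.3 m/min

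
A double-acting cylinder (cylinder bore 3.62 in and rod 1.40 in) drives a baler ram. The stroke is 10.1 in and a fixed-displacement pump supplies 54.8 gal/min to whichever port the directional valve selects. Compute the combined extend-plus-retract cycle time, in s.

Cap-side area A_cap = π/4 × (3.62 in)² = 10.29 in^2
Rod-side annular area A_ann = π/4 × (3.62² − 1.40²) = 8.753 in^2
t_ext = A_cap·L/Q = 0.4927 s
t_ret = A_ann·L/Q = 0.4190 s
t_cycle = t_ext + t_ret

t ≈ 0.912 s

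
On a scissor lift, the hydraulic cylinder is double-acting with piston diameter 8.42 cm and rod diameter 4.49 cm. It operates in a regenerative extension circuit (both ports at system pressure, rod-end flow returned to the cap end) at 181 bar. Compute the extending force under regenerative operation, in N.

F ≈ 28700 N

With equal pressure on both faces, forces on the annular region cancel; the net push is pressure × rod cross-section.
Rod cross-section A_rod = π/4 × (4.49 cm)² = 15.83 cm^2
F = P × A_rod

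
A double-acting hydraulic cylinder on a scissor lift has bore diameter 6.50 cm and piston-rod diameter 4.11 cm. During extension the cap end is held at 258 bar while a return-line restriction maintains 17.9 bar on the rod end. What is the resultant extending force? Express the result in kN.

F ≈ 82.0 kN

Cap-side area A_cap = π/4 × (6.50 cm)² = 33.18 cm^2
Rod-side annular area A_ann = π/4 × (6.50² − 4.11²) = 19.92 cm^2
Net thrust = P_cap·A_cap − P_rod·A_ann = 85.61 kN − 3.565 kN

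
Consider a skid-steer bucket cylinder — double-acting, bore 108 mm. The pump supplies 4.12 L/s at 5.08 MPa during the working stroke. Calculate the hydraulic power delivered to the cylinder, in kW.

W ≈ 20.9 kW

Hydraulic power = P × Q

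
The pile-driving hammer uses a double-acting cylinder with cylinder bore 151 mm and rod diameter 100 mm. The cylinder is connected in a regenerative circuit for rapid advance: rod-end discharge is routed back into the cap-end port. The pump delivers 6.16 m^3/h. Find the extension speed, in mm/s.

In regeneration the rod-end outflow joins the pump flow into the cap end, so the net volume the pump must supply per unit advance equals the rod cross-section area.
Rod cross-section A_rod = π/4 × (100 mm)² = 7854 mm^2
v = Q_pump / A_rod

v ≈ 218 mm/s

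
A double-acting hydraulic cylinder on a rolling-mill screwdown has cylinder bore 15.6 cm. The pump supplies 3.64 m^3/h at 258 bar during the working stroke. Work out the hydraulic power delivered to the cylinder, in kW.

W ≈ 26.1 kW

Hydraulic power = P × Q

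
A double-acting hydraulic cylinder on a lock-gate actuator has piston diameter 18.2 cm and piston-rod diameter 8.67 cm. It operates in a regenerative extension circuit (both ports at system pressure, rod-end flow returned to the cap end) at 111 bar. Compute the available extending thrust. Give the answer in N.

With equal pressure on both faces, forces on the annular region cancel; the net push is pressure × rod cross-section.
Rod cross-section A_rod = π/4 × (8.67 cm)² = 59.04 cm^2
F = P × A_rod

F ≈ 65500 N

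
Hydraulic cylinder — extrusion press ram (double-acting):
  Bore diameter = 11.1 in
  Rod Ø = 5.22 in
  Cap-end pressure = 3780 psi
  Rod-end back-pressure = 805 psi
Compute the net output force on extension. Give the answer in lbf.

F ≈ 3.05e5 lbf

Cap-side area A_cap = π/4 × (11.1 in)² = 96.77 in^2
Rod-side annular area A_ann = π/4 × (11.1² − 5.22²) = 75.37 in^2
Net thrust = P_cap·A_cap − P_rod·A_ann = 3.658e5 lbf − 60670 lbf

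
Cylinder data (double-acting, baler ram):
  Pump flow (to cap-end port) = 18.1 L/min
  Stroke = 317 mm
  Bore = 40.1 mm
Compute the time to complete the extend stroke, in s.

t ≈ 1.33 s

Cap-side area A_cap = π/4 × (40.1 mm)² = 1263 mm^2
Swept volume V = A × L; t = V / Q = A·L / Q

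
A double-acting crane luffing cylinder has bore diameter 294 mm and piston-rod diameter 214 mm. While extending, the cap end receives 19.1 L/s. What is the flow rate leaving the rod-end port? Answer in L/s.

Q_out ≈ 8.98 L/s

Cap-side area A_cap = π/4 × (294 mm)² = 67890 mm^2
Rod-side annular area A_ann = π/4 × (294² − 214²) = 31920 mm^2
Piston speed v = Q_in/A_cap; rod-end outflow Q_out = v × A_ann = Q_in × A_ann/A_cap.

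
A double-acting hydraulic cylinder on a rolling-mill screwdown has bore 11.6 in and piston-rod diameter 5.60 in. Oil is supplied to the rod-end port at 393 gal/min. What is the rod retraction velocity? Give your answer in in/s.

Rod-side annular area A_ann = π/4 × (11.6² − 5.60²) = 81.05 in^2
Flow into the rod-end port fills the annular volume.
v = Q / A

v ≈ 18.7 in/s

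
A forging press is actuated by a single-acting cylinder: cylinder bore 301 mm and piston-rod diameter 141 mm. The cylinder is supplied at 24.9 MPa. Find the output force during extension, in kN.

F ≈ 1770 kN

Cap-side area A_cap = π/4 × (301 mm)² = 71160 mm^2
F = P × A_cap = 24.9 MPa × A_cap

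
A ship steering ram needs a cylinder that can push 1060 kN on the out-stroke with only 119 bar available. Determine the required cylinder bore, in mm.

Extension force acts on the full piston face: F = P × (π/4)D².
D = √(4F / (πP)) = √(4 × 1060 kN / (π × 119 bar))

D ≈ 337 mm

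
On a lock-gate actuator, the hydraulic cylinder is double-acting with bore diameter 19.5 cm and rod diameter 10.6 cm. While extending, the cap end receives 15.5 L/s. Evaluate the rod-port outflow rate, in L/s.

Q_out ≈ 10.9 L/s

Cap-side area A_cap = π/4 × (19.5 cm)² = 298.6 cm^2
Rod-side annular area A_ann = π/4 × (19.5² − 10.6²) = 210.4 cm^2
Piston speed v = Q_in/A_cap; rod-end outflow Q_out = v × A_ann = Q_in × A_ann/A_cap.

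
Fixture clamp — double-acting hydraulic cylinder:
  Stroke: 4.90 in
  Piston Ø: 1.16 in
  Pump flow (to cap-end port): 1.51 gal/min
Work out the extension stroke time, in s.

Cap-side area A_cap = π/4 × (1.16 in)² = 1.057 in^2
Swept volume V = A × L; t = V / Q = A·L / Q

t ≈ 0.891 s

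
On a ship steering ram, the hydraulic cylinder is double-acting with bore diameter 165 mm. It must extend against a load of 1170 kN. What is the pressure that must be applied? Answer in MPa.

Cap-side area A_cap = π/4 × (165 mm)² = 21380 mm^2
P = F / A = 1170 kN / A

P ≈ 54.7 MPa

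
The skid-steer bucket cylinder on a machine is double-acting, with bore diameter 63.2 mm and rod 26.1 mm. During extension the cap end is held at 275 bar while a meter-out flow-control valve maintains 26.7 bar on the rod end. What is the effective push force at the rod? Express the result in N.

F ≈ 79300 N

Cap-side area A_cap = π/4 × (63.2 mm)² = 3137 mm^2
Rod-side annular area A_ann = π/4 × (63.2² − 26.1²) = 2602 mm^2
Net thrust = P_cap·A_cap − P_rod·A_ann = 86270 N − 6947 N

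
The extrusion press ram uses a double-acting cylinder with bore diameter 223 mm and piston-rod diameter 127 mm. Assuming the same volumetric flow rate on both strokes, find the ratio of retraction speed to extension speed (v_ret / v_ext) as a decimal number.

v_ret/v_ext ≈ 1.48

Cap-side area A_cap = π/4 × (223 mm)² = 39060 mm^2
Rod-side annular area A_ann = π/4 × (223² − 127²) = 26390 mm^2
For equal Q, v ∝ 1/A, so v_ret/v_ext = A_cap/A_ann.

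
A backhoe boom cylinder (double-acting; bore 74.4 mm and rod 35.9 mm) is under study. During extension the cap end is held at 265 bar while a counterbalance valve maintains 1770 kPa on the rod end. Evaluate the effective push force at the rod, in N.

F ≈ 1.09e5 N

Cap-side area A_cap = π/4 × (74.4 mm)² = 4347 mm^2
Rod-side annular area A_ann = π/4 × (74.4² − 35.9²) = 3335 mm^2
Net thrust = P_cap·A_cap − P_rod·A_ann = 1.152e5 N − 5903 N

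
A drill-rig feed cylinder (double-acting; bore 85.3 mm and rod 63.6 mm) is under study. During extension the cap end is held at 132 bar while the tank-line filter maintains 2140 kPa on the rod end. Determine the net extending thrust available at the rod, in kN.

F ≈ 70.0 kN

Cap-side area A_cap = π/4 × (85.3 mm)² = 5715 mm^2
Rod-side annular area A_ann = π/4 × (85.3² − 63.6²) = 2538 mm^2
Net thrust = P_cap·A_cap − P_rod·A_ann = 75.43 kN − 5.431 kN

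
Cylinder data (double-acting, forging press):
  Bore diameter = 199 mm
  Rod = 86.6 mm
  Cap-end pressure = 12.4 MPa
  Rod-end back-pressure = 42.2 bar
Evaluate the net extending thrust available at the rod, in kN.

Cap-side area A_cap = π/4 × (199 mm)² = 31100 mm^2
Rod-side annular area A_ann = π/4 × (199² − 86.6²) = 25210 mm^2
Net thrust = P_cap·A_cap − P_rod·A_ann = 385.7 kN − 106.4 kN

F ≈ 279 kN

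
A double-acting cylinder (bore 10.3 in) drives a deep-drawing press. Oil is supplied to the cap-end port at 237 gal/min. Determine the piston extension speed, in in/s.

Cap-side area A_cap = π/4 × (10.3 in)² = 83.32 in^2
v = Q / A

v ≈ 11.0 in/s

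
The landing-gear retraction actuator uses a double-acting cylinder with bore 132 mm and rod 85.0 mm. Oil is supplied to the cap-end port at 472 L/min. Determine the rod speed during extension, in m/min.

v ≈ 34.5 m/min

Cap-side area A_cap = π/4 × (132 mm)² = 13680 mm^2
v = Q / A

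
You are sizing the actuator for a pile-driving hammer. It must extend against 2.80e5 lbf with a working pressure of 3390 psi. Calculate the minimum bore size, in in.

Extension force acts on the full piston face: F = P × (π/4)D².
D = √(4F / (πP)) = √(4 × 2.80e5 lbf / (π × 3390 psi))

D ≈ 10.3 in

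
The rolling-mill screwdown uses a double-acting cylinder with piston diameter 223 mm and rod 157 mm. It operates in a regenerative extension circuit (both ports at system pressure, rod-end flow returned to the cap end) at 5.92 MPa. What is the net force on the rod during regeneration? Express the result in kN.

F ≈ 115 kN

With equal pressure on both faces, forces on the annular region cancel; the net push is pressure × rod cross-section.
Rod cross-section A_rod = π/4 × (157 mm)² = 19360 mm^2
F = P × A_rod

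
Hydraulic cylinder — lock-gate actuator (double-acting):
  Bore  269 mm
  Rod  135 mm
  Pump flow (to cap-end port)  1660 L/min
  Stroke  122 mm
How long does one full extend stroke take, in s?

Cap-side area A_cap = π/4 × (269 mm)² = 56830 mm^2
Swept volume V = A × L; t = V / Q = A·L / Q

t ≈ 0.251 s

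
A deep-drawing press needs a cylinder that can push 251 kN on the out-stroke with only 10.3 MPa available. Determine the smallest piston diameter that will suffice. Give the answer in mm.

D ≈ 176 mm

Extension force acts on the full piston face: F = P × (π/4)D².
D = √(4F / (πP)) = √(4 × 251 kN / (π × 10.3 MPa))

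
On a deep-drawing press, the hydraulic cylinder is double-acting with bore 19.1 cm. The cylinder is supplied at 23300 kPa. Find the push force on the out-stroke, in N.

F ≈ 6.68e5 N

Cap-side area A_cap = π/4 × (19.1 cm)² = 286.5 cm^2
F = P × A_cap = 23300 kPa × A_cap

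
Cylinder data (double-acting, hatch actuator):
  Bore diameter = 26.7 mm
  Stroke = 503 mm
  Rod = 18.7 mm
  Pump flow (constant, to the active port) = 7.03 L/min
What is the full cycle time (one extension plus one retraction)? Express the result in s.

t ≈ 3.63 s

Cap-side area A_cap = π/4 × (26.7 mm)² = 559.9 mm^2
Rod-side annular area A_ann = π/4 × (26.7² − 18.7²) = 285.3 mm^2
t_ext = A_cap·L/Q = 2.404 s
t_ret = A_ann·L/Q = 1.225 s
t_cycle = t_ext + t_ret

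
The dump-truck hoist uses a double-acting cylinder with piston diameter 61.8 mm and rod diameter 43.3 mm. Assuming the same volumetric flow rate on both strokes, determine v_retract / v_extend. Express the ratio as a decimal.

v_ret/v_ext ≈ 1.96

Cap-side area A_cap = π/4 × (61.8 mm)² = 3000 mm^2
Rod-side annular area A_ann = π/4 × (61.8² − 43.3²) = 1527 mm^2
For equal Q, v ∝ 1/A, so v_ret/v_ext = A_cap/A_ann.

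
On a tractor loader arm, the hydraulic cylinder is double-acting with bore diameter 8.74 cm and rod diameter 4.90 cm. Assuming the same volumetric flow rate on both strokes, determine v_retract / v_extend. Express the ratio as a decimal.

v_ret/v_ext ≈ 1.46

Cap-side area A_cap = π/4 × (8.74 cm)² = 59.99 cm^2
Rod-side annular area A_ann = π/4 × (8.74² − 4.90²) = 41.14 cm^2
For equal Q, v ∝ 1/A, so v_ret/v_ext = A_cap/A_ann.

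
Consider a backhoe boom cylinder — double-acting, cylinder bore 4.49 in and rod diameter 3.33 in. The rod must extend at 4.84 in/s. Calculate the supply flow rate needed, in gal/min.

Q ≈ 19.9 gal/min

Cap-side area A_cap = π/4 × (4.49 in)² = 15.83 in^2
Q = A × v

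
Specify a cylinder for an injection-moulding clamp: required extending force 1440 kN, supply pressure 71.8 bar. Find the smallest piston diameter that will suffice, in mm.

D ≈ 505 mm

Extension force acts on the full piston face: F = P × (π/4)D².
D = √(4F / (πP)) = √(4 × 1440 kN / (π × 71.8 bar))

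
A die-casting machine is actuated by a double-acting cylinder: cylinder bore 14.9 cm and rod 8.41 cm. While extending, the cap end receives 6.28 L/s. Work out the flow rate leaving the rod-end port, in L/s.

Q_out ≈ 4.28 L/s

Cap-side area A_cap = π/4 × (14.9 cm)² = 174.4 cm^2
Rod-side annular area A_ann = π/4 × (14.9² − 8.41²) = 118.8 cm^2
Piston speed v = Q_in/A_cap; rod-end outflow Q_out = v × A_ann = Q_in × A_ann/A_cap.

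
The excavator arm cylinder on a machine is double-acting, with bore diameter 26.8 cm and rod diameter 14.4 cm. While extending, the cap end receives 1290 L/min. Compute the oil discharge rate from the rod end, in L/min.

Q_out ≈ 918 L/min

Cap-side area A_cap = π/4 × (26.8 cm)² = 564.1 cm^2
Rod-side annular area A_ann = π/4 × (26.8² − 14.4²) = 401.2 cm^2
Piston speed v = Q_in/A_cap; rod-end outflow Q_out = v × A_ann = Q_in × A_ann/A_cap.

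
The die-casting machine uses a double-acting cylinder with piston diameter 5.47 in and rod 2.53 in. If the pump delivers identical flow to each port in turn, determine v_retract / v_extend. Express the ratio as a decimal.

v_ret/v_ext ≈ 1.27

Cap-side area A_cap = π/4 × (5.47 in)² = 23.50 in^2
Rod-side annular area A_ann = π/4 × (5.47² − 2.53²) = 18.47 in^2
For equal Q, v ∝ 1/A, so v_ret/v_ext = A_cap/A_ann.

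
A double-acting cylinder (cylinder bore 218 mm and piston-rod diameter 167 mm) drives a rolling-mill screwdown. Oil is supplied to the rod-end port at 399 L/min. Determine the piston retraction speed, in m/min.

Rod-side annular area A_ann = π/4 × (218² − 167²) = 15420 mm^2
Flow into the rod-end port fills the annular volume.
v = Q / A

v ≈ 25.9 m/min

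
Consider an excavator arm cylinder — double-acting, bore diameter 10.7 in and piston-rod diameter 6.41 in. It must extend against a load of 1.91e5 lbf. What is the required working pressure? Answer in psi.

Cap-side area A_cap = π/4 × (10.7 in)² = 89.92 in^2
P = F / A = 1.91e5 lbf / A

P ≈ 2120 psi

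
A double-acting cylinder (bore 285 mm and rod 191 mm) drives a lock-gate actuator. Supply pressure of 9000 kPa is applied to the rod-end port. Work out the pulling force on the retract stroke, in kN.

F ≈ 316 kN

Rod-side annular area A_ann = π/4 × (285² − 191²) = 35140 mm^2
On retraction the pressure acts on the annular area (bore minus rod).
F = P × A_ann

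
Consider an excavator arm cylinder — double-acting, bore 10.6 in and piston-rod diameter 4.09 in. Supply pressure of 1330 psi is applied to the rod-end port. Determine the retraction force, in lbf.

F ≈ 99900 lbf

Rod-side annular area A_ann = π/4 × (10.6² − 4.09²) = 75.11 in^2
On retraction the pressure acts on the annular area (bore minus rod).
F = P × A_ann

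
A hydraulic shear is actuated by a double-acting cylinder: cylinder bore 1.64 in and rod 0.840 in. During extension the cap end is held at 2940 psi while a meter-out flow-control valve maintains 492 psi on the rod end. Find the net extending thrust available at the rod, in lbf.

Cap-side area A_cap = π/4 × (1.64 in)² = 2.112 in^2
Rod-side annular area A_ann = π/4 × (1.64² − 0.840²) = 1.558 in^2
Net thrust = P_cap·A_cap − P_rod·A_ann = 6210 lbf − 766.6 lbf

F ≈ 5440 lbf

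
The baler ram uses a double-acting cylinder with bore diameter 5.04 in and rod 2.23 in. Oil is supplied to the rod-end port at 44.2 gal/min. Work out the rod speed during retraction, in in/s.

v ≈ 10.6 in/s

Rod-side annular area A_ann = π/4 × (5.04² − 2.23²) = 16.04 in^2
Flow into the rod-end port fills the annular volume.
v = Q / A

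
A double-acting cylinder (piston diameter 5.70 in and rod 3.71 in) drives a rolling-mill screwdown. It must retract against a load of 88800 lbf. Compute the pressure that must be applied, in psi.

Rod-side annular area A_ann = π/4 × (5.70² − 3.71²) = 14.71 in^2
Retraction: pressure acts on the annular area.
P = F / A = 88800 lbf / A

P ≈ 6040 psi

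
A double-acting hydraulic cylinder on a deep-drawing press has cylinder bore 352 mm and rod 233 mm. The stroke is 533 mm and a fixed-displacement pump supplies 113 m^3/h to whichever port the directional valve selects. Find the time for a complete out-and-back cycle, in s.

t ≈ 2.58 s

Cap-side area A_cap = π/4 × (352 mm)² = 97310 mm^2
Rod-side annular area A_ann = π/4 × (352² − 233²) = 54680 mm^2
t_ext = A_cap·L/Q = 1.652 s
t_ret = A_ann·L/Q = 0.9284 s
t_cycle = t_ext + t_ret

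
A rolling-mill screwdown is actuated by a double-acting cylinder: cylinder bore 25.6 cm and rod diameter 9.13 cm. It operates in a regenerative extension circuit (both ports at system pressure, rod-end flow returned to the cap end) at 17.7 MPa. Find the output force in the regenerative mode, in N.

With equal pressure on both faces, forces on the annular region cancel; the net push is pressure × rod cross-section.
Rod cross-section A_rod = π/4 × (9.13 cm)² = 65.47 cm^2
F = P × A_rod

F ≈ 1.16e5 N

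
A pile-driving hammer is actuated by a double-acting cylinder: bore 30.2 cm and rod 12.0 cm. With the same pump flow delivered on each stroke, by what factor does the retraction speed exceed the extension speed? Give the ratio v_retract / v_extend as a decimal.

Cap-side area A_cap = π/4 × (30.2 cm)² = 716.3 cm^2
Rod-side annular area A_ann = π/4 × (30.2² − 12.0²) = 603.2 cm^2
For equal Q, v ∝ 1/A, so v_ret/v_ext = A_cap/A_ann.

v_ret/v_ext ≈ 1.19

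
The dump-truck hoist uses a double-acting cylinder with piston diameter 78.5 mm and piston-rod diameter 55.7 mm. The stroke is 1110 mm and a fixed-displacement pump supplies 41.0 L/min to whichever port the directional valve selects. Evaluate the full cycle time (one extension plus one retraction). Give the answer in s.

t ≈ 11.8 s

Cap-side area A_cap = π/4 × (78.5 mm)² = 4840 mm^2
Rod-side annular area A_ann = π/4 × (78.5² − 55.7²) = 2403 mm^2
t_ext = A_cap·L/Q = 7.862 s
t_ret = A_ann·L/Q = 3.904 s
t_cycle = t_ext + t_ret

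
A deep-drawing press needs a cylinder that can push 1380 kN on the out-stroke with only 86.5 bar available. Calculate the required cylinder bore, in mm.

D ≈ 451 mm

Extension force acts on the full piston face: F = P × (π/4)D².
D = √(4F / (πP)) = √(4 × 1380 kN / (π × 86.5 bar))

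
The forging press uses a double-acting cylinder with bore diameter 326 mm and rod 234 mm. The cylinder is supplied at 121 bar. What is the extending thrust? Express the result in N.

Cap-side area A_cap = π/4 × (326 mm)² = 83470 mm^2
F = P × A_cap = 121 bar × A_cap

F ≈ 1.01e6 N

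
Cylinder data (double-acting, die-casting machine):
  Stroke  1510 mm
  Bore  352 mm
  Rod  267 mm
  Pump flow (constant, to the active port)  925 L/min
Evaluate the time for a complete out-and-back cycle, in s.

t ≈ 13.6 s

Cap-side area A_cap = π/4 × (352 mm)² = 97310 mm^2
Rod-side annular area A_ann = π/4 × (352² − 267²) = 41320 mm^2
t_ext = A_cap·L/Q = 9.532 s
t_ret = A_ann·L/Q = 4.047 s
t_cycle = t_ext + t_ret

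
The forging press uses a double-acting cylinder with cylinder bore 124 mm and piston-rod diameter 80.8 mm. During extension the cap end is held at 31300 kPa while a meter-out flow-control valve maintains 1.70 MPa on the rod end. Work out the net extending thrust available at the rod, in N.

Cap-side area A_cap = π/4 × (124 mm)² = 12080 mm^2
Rod-side annular area A_ann = π/4 × (124² − 80.8²) = 6949 mm^2
Net thrust = P_cap·A_cap − P_rod·A_ann = 3.780e5 N − 11810 N

F ≈ 3.66e5 N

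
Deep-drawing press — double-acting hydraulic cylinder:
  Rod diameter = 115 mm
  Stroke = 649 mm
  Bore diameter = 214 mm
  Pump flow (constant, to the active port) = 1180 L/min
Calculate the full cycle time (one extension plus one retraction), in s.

Cap-side area A_cap = π/4 × (214 mm)² = 35970 mm^2
Rod-side annular area A_ann = π/4 × (214² − 115²) = 25580 mm^2
t_ext = A_cap·L/Q = 1.187 s
t_ret = A_ann·L/Q = 0.8442 s
t_cycle = t_ext + t_ret

t ≈ 2.03 s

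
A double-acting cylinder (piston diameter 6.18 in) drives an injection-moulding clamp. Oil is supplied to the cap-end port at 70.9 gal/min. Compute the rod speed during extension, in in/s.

Cap-side area A_cap = π/4 × (6.18 in)² = 30.00 in^2
v = Q / A

v ≈ 9.10 in/s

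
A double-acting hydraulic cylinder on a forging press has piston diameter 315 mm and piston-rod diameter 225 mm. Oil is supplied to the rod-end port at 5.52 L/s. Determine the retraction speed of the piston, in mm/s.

v ≈ 145 mm/s

Rod-side annular area A_ann = π/4 × (315² − 225²) = 38170 mm^2
Flow into the rod-end port fills the annular volume.
v = Q / A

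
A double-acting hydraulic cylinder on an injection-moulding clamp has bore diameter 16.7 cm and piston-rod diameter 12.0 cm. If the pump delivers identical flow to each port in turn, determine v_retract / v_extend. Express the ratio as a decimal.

Cap-side area A_cap = π/4 × (16.7 cm)² = 219.0 cm^2
Rod-side annular area A_ann = π/4 × (16.7² − 12.0²) = 105.9 cm^2
For equal Q, v ∝ 1/A, so v_ret/v_ext = A_cap/A_ann.

v_ret/v_ext ≈ 2.07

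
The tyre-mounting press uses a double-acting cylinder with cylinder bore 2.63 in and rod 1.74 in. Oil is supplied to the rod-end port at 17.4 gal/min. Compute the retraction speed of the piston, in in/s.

Rod-side annular area A_ann = π/4 × (2.63² − 1.74²) = 3.055 in^2
Flow into the rod-end port fills the annular volume.
v = Q / A

v ≈ 21.9 in/s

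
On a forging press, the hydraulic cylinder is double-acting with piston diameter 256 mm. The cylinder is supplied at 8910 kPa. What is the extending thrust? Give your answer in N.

Cap-side area A_cap = π/4 × (256 mm)² = 51470 mm^2
F = P × A_cap = 8910 kPa × A_cap

F ≈ 4.59e5 N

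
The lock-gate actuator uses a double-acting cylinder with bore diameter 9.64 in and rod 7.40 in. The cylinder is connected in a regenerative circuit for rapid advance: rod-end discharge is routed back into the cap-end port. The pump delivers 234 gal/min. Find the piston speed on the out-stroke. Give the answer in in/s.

v ≈ 20.9 in/s

In regeneration the rod-end outflow joins the pump flow into the cap end, so the net volume the pump must supply per unit advance equals the rod cross-section area.
Rod cross-section A_rod = π/4 × (7.40 in)² = 43.01 in^2
v = Q_pump / A_rod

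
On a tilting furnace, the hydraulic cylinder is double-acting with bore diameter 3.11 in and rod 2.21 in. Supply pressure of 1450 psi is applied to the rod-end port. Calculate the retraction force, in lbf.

F ≈ 5450 lbf

Rod-side annular area A_ann = π/4 × (3.11² − 2.21²) = 3.760 in^2
On retraction the pressure acts on the annular area (bore minus rod).
F = P × A_ann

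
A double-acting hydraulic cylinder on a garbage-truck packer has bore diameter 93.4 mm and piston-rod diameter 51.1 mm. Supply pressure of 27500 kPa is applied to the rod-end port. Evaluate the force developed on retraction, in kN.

Rod-side annular area A_ann = π/4 × (93.4² − 51.1²) = 4801 mm^2
On retraction the pressure acts on the annular area (bore minus rod).
F = P × A_ann

F ≈ 132 kN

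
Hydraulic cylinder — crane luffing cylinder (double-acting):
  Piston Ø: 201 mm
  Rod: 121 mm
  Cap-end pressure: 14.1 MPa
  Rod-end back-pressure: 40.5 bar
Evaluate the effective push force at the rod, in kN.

F ≈ 365 kN

Cap-side area A_cap = π/4 × (201 mm)² = 31730 mm^2
Rod-side annular area A_ann = π/4 × (201² − 121²) = 20230 mm^2
Net thrust = P_cap·A_cap − P_rod·A_ann = 447.4 kN − 81.94 kN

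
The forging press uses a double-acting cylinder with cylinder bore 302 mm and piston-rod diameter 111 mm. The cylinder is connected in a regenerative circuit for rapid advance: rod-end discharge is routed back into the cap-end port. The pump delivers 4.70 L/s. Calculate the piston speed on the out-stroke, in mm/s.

In regeneration the rod-end outflow joins the pump flow into the cap end, so the net volume the pump must supply per unit advance equals the rod cross-section area.
Rod cross-section A_rod = π/4 × (111 mm)² = 9677 mm^2
v = Q_pump / A_rod

v ≈ 486 mm/s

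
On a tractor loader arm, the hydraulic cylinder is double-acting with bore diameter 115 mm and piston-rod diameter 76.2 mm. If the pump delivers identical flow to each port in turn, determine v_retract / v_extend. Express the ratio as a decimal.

Cap-side area A_cap = π/4 × (115 mm)² = 10390 mm^2
Rod-side annular area A_ann = π/4 × (115² − 76.2²) = 5827 mm^2
For equal Q, v ∝ 1/A, so v_ret/v_ext = A_cap/A_ann.

v_ret/v_ext ≈ 1.78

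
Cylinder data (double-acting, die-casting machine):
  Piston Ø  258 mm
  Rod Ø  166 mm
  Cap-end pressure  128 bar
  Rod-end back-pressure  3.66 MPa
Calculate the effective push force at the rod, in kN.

Cap-side area A_cap = π/4 × (258 mm)² = 52280 mm^2
Rod-side annular area A_ann = π/4 × (258² − 166²) = 30640 mm^2
Net thrust = P_cap·A_cap − P_rod·A_ann = 669.2 kN − 112.1 kN

F ≈ 557 kN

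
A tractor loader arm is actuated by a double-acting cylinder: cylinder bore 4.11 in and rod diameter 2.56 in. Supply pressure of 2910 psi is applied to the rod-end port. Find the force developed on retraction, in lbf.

Rod-side annular area A_ann = π/4 × (4.11² − 2.56²) = 8.120 in^2
On retraction the pressure acts on the annular area (bore minus rod).
F = P × A_ann

F ≈ 23600 lbf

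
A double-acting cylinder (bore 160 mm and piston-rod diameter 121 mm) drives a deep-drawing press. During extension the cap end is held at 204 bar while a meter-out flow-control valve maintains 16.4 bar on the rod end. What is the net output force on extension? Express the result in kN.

Cap-side area A_cap = π/4 × (160 mm)² = 20110 mm^2
Rod-side annular area A_ann = π/4 × (160² − 121²) = 8607 mm^2
Net thrust = P_cap·A_cap − P_rod·A_ann = 410.2 kN − 14.12 kN

F ≈ 396 kN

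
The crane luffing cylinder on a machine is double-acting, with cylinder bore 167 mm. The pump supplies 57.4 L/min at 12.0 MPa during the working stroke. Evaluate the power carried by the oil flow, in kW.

Hydraulic power = P × Q

W ≈ 11.5 kW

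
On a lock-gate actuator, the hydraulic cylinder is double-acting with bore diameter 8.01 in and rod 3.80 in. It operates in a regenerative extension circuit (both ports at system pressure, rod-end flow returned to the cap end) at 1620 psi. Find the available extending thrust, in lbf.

With equal pressure on both faces, forces on the annular region cancel; the net push is pressure × rod cross-section.
Rod cross-section A_rod = π/4 × (3.80 in)² = 11.34 in^2
F = P × A_rod

F ≈ 18400 lbf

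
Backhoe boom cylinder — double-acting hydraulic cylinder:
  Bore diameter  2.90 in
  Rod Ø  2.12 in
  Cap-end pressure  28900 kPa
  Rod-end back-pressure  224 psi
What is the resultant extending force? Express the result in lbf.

F ≈ 27000 lbf

Cap-side area A_cap = π/4 × (2.90 in)² = 6.605 in^2
Rod-side annular area A_ann = π/4 × (2.90² − 2.12²) = 3.075 in^2
Net thrust = P_cap·A_cap − P_rod·A_ann = 27690 lbf − 688.9 lbf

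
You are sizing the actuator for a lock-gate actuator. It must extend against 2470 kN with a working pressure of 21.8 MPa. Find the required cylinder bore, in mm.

Extension force acts on the full piston face: F = P × (π/4)D².
D = √(4F / (πP)) = √(4 × 2470 kN / (π × 21.8 MPa))

D ≈ 380 mm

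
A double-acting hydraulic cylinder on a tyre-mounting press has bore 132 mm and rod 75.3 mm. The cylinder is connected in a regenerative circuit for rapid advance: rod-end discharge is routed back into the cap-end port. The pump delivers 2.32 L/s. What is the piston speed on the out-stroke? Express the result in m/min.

In regeneration the rod-end outflow joins the pump flow into the cap end, so the net volume the pump must supply per unit advance equals the rod cross-section area.
Rod cross-section A_rod = π/4 × (75.3 mm)² = 4453 mm^2
v = Q_pump / A_rod

v ≈ 31.3 m/min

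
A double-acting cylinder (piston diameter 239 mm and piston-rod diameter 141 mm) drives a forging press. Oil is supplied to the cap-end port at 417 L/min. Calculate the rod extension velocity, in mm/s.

Cap-side area A_cap = π/4 × (239 mm)² = 44860 mm^2
v = Q / A

v ≈ 155 mm/s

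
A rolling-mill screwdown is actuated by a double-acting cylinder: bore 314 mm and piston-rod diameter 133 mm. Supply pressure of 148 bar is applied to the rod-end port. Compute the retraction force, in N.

F ≈ 9.40e5 N

Rod-side annular area A_ann = π/4 × (314² − 133²) = 63540 mm^2
On retraction the pressure acts on the annular area (bore minus rod).
F = P × A_ann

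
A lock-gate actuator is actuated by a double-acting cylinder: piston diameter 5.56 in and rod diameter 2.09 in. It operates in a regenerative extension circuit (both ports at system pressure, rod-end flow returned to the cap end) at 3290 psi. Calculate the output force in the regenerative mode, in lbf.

With equal pressure on both faces, forces on the annular region cancel; the net push is pressure × rod cross-section.
Rod cross-section A_rod = π/4 × (2.09 in)² = 3.431 in^2
F = P × A_rod

F ≈ 11300 lbf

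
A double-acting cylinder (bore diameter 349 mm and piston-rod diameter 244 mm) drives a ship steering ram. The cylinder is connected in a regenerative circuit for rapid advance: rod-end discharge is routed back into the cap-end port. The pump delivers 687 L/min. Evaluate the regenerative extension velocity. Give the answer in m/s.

v ≈ 0.245 m/s

In regeneration the rod-end outflow joins the pump flow into the cap end, so the net volume the pump must supply per unit advance equals the rod cross-section area.
Rod cross-section A_rod = π/4 × (244 mm)² = 46760 mm^2
v = Q_pump / A_rod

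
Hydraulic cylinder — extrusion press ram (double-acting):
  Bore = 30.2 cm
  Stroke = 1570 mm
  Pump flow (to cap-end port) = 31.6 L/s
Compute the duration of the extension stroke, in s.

t ≈ 3.56 s

Cap-side area A_cap = π/4 × (30.2 cm)² = 716.3 cm^2
Swept volume V = A × L; t = V / Q = A·L / Q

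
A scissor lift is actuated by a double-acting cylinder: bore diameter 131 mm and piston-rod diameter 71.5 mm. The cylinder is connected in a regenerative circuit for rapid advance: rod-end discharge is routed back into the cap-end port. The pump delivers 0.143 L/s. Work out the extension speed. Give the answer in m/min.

In regeneration the rod-end outflow joins the pump flow into the cap end, so the net volume the pump must supply per unit advance equals the rod cross-section area.
Rod cross-section A_rod = π/4 × (71.5 mm)² = 4015 mm^2
v = Q_pump / A_rod

v ≈ 2.14 m/min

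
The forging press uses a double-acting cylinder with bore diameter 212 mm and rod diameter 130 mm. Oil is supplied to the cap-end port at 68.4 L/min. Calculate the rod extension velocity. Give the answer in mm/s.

v ≈ 32.3 mm/s

Cap-side area A_cap = π/4 × (212 mm)² = 35300 mm^2
v = Q / A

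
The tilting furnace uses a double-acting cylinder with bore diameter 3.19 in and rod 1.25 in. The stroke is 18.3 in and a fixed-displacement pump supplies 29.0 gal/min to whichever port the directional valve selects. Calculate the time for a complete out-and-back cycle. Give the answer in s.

Cap-side area A_cap = π/4 × (3.19 in)² = 7.992 in^2
Rod-side annular area A_ann = π/4 × (3.19² − 1.25²) = 6.765 in^2
t_ext = A_cap·L/Q = 1.310 s
t_ret = A_ann·L/Q = 1.109 s
t_cycle = t_ext + t_ret

t ≈ 2.42 s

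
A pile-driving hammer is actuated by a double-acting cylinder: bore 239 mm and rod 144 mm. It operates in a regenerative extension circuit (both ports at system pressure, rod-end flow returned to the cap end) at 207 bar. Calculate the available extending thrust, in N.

F ≈ 3.37e5 N

With equal pressure on both faces, forces on the annular region cancel; the net push is pressure × rod cross-section.
Rod cross-section A_rod = π/4 × (144 mm)² = 16290 mm^2
F = P × A_rod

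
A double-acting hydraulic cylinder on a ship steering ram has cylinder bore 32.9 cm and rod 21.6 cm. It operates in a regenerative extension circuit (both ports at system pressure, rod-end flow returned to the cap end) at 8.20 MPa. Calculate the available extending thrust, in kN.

F ≈ 300 kN

With equal pressure on both faces, forces on the annular region cancel; the net push is pressure × rod cross-section.
Rod cross-section A_rod = π/4 × (21.6 cm)² = 366.4 cm^2
F = P × A_rod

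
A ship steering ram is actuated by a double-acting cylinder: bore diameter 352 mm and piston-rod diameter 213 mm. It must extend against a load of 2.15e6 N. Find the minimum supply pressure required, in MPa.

P ≈ 22.1 MPa

Cap-side area A_cap = π/4 × (352 mm)² = 97310 mm^2
P = F / A = 2.15e6 N / A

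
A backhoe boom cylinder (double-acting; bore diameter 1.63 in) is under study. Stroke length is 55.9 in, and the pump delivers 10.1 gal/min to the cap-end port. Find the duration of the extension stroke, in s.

t ≈ 3.00 s

Cap-side area A_cap = π/4 × (1.63 in)² = 2.087 in^2
Swept volume V = A × L; t = V / Q = A·L / Q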